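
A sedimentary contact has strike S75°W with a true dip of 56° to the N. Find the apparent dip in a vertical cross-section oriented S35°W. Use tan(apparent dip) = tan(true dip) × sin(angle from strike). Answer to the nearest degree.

44°

The strike is S75°W and the section trends S35°W; the acute angle between them is β = 40°.
tan(apparent dip) = tan 56° · sin 40° = 0.9530
apparent dip = arctan 0.9530 = 43.62°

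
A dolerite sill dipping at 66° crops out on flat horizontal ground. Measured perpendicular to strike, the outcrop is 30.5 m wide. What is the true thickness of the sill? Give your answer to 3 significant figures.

27.9 m

True thickness t = w · sin(dip) = 30.5 × sin 66°
t = 30.5 × 0.9135 = 27.863 m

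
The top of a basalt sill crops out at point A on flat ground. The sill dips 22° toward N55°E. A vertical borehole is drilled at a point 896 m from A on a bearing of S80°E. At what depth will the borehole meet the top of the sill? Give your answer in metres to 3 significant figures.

256 m

The hole lies 45° from the dip direction, so the down-dip offset is 896 × cos 45° = 633.57 m.
Depth = down-dip offset × tan(dip) = 633.57 × tan 22° = 633.57 × 0.4040
Depth = 255.98 m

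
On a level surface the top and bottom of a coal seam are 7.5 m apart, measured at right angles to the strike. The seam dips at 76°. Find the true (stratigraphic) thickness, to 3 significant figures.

7.28 m

True thickness t = w · sin(dip) = 7.5 × sin 76°
t = 7.5 × 0.9703 = 7.277 m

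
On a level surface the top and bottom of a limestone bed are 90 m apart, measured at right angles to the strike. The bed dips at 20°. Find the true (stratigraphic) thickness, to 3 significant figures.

True thickness t = w · sin(dip) = 90 × sin 20°
t = 90 × 0.3420 = 30.782 m

30.8 m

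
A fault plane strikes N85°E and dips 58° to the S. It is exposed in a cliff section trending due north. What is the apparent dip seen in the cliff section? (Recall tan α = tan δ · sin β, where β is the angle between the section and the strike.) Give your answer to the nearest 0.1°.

The section lies 85° from the strike.
tan α = tan 58° × sin 85° = 1.6003 × 0.9962 = 1.5942
apparent dip = arctan 1.5942 = 57.90°

57.9°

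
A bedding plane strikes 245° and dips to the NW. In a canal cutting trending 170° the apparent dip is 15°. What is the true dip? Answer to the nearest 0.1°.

β = acute angle between strike 245° and section 170° = 75°.
tan(true dip) = tan 15° / sin 75° = 0.2774
true dip = arctan 0.2774 = 15.50°

15.5°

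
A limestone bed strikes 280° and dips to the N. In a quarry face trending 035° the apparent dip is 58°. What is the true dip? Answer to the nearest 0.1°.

β = acute angle between strike 280° and section 035° = 65°.
tan δ = tan α / sin β = tan 58° / sin 65° = 1.6003 / 0.9063 = 1.7658
true dip = arctan 1.7658 = 60.48°

60.5°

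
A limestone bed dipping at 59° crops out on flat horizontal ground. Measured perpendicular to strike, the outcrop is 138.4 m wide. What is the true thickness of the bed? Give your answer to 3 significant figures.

119 m

True thickness t = w · sin(dip) = 138.4 × sin 59°
t = 138.4 × 0.8572 = 118.632 m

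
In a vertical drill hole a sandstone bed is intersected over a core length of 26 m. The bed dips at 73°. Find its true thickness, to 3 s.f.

7.60 m

True thickness t = h · cos(dip) = 26 × cos 73°
t = 26 × 0.2924 = 7.602 m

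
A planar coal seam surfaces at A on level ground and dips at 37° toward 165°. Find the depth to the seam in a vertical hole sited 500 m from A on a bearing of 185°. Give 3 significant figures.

354 m

The hole lies 20° from the dip direction, so the down-dip offset is 500 × cos 20° = 469.85 m.
Depth = down-dip offset × tan(dip) = 469.85 × tan 37° = 469.85 × 0.7536
Depth = 354.05 m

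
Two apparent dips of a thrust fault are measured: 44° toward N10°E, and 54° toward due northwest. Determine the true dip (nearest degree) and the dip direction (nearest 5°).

true dip 54°, dip direction 325°

The two traces are lines in the plane: v₁ = (sin 10°·cos 44°, cos 10°·cos 44°, −sin 44°), v₂ = (sin 315°·cos 54°, cos 315°·cos 54°, −sin 54°).
n = v₁ × v₂ = (-0.284, 0.390, 0.346) (taken with n_z > 0).
True dip = arccos(n_z / |n|) = arccos(0.5831) = 54.3°.
Dip direction = azimuth of (n_x, n_y) = atan2(-0.284, 0.390) = 324°.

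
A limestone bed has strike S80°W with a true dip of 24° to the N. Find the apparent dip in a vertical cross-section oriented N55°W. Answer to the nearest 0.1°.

The section lies 45° from the strike.
tan(apparent dip) = tan 24° · sin 45° = 0.3148
apparent dip = arctan 0.3148 = 17.48°

17.5°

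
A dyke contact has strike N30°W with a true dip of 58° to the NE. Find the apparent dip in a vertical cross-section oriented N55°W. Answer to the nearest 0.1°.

The section lies 25° from the strike.
tan α = tan 58° × sin 25° = 1.6003 × 0.4226 = 0.6763
apparent dip = arctan 0.6763 = 34.07°

34.1°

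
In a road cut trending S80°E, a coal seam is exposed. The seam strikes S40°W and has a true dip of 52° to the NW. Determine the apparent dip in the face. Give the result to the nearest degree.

The section lies 60° from the strike.
tan α = tan 52° × sin 60° = 1.2799 × 0.8660 = 1.1085
apparent dip = arctan 1.1085 = 47.94°

48°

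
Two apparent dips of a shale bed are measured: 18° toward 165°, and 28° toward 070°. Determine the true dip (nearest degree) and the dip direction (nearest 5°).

The two traces are lines in the plane: v₁ = (sin 165°·cos 18°, cos 165°·cos 18°, −sin 18°), v₂ = (sin 70°·cos 28°, cos 70°·cos 28°, −sin 28°).
n = v₁ × v₂ = (0.525, -0.141, 0.837) (taken with n_z > 0).
True dip = arccos(n_z / |n|) = arccos(0.8387) = 33.0°.
Dip direction = azimuth of (n_x, n_y) = atan2(0.525, -0.141) = 105°.

true dip 33°, dip direction 105°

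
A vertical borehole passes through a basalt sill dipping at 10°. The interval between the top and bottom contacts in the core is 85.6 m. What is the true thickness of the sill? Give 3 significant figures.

84.3 m

True thickness t = h · cos(dip) = 85.6 × cos 10°
t = 85.6 × 0.9848 = 84.300 m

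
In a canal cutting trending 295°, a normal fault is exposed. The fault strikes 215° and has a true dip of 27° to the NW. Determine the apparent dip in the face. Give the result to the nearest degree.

27°

Angle between strike (215°) and section (295°): β = 80°.
tan(apparent dip) = tan 27° · sin 80° = 0.5018
apparent dip = arctan 0.5018 = 26.65°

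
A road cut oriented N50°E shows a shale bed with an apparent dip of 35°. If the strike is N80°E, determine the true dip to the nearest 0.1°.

54.5°

The section is 30° from the strike.
tan(true dip) = tan 35° / sin 30° = 1.4004
true dip = arctan 1.4004 = 54.47°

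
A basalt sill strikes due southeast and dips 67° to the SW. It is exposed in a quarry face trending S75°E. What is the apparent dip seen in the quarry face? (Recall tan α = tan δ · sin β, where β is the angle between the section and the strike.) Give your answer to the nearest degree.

The strike is due southeast and the section trends S75°E; the acute angle between them is β = 30°.
tan α = tan 67° × sin 30° = 2.3559 × 0.5000 = 1.1779
apparent dip = arctan 1.1779 = 49.67°

50°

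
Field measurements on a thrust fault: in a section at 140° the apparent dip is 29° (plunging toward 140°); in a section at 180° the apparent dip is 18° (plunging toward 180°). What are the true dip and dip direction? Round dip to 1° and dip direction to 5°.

Each apparent-dip line lies in the plane. As unit vectors (x east, y north, z up), v₁ plunges 29°→140° and v₂ plunges 18°→180°.
The plane normal is n = v₁ × v₂ ∝ (0.254, -0.174, 0.535).
Dip δ = arctan(|n_h|/n_z) = arctan(0.308/0.535) = 29.9°.
Dip direction = azimuth of (n_x, n_y) = atan2(0.254, -0.174) = 124°.

true dip 30°, dip direction 125°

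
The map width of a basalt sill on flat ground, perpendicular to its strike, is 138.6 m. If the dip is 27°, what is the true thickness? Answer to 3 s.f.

True thickness t = w · sin(dip) = 138.6 × sin 27°
t = 138.6 × 0.4540 = 62.923 m

62.9 m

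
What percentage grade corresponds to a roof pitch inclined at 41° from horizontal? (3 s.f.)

86.9%

grade % = 100 × tan 41° = 100 × 0.8693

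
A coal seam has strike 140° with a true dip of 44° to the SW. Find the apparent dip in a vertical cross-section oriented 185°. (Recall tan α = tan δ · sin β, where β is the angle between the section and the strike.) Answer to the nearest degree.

34°

Angle between strike (140°) and section (185°): β = 45°.
tan(apparent dip) = tan 44° · sin 45° = 0.6828
apparent dip = arctan 0.6828 = 34.33°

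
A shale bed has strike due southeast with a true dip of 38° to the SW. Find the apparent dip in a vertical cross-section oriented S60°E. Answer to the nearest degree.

11°

The strike is due southeast and the section trends S60°E; the acute angle between them is β = 15°.
tan(apparent dip) = tan 38° · sin 15° = 0.2022
α = arctan(0.2022) = 11.43°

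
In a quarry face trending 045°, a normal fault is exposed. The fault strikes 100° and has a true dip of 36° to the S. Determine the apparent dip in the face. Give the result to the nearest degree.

The strike is 100° and the section trends 045°; the acute angle between them is β = 55°.
tan α = tan 36° × sin 55° = 0.7265 × 0.8192 = 0.5951
α = arctan(0.5951) = 30.76°

31°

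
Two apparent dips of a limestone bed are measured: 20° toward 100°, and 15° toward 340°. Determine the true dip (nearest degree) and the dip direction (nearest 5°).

The two traces are lines in the plane: v₁ = (sin 100°·cos 20°, cos 100°·cos 20°, −sin 20°), v₂ = (sin 340°·cos 15°, cos 340°·cos 15°, −sin 15°).
The plane normal is n = v₁ × v₂ ∝ (0.353, 0.353, 0.786).
tan δ = √(n_x²+n_y²)/n_z = 0.499/0.786, so δ = 32.4°.
Dip direction = atan2(0.353, 0.353) = 45° (azimuth of n's horizontal projection).

true dip 32°, dip direction 045°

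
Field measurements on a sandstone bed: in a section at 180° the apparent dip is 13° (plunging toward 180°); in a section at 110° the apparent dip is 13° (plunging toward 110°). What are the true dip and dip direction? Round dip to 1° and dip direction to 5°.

true dip 16°, dip direction 145°

The two traces are lines in the plane: v₁ = (sin 180°·cos 13°, cos 180°·cos 13°, −sin 13°), v₂ = (sin 110°·cos 13°, cos 110°·cos 13°, −sin 13°).
The plane normal is n = v₁ × v₂ ∝ (0.144, -0.206, 0.892).
Dip δ = arctan(|n_h|/n_z) = arctan(0.251/0.892) = 15.7°.
Dip direction = azimuth of (n_x, n_y) = atan2(0.144, -0.206) = 145°.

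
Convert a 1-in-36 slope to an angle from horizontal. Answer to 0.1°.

tan θ = 1/36 = 0.0278
θ = arctan(0.0278) = 1.59°

1.6°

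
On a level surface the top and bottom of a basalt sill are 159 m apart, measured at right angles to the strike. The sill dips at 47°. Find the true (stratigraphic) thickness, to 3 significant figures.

116 m

True thickness t = w · sin(dip) = 159 × sin 47°
t = 159 × 0.7314 = 116.285 m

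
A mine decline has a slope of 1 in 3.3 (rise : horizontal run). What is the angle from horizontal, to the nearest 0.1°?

16.9°

tan θ = 1/3.3 = 0.3030
θ = arctan(0.3030) = 16.86°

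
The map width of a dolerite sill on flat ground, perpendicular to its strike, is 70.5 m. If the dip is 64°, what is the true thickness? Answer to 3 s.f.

True thickness t = w · sin(dip) = 70.5 × sin 64°
t = 70.5 × 0.8988 = 63.365 m

63.4 m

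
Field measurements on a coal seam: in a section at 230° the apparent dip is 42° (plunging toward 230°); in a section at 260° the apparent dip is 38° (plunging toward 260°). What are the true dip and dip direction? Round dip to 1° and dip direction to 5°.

The two traces are lines in the plane: v₁ = (sin 230°·cos 42°, cos 230°·cos 42°, −sin 42°), v₂ = (sin 260°·cos 38°, cos 260°·cos 38°, −sin 38°).
n = v₁ × v₂ = (-0.203, -0.169, 0.293) (taken with n_z > 0).
True dip = arccos(n_z / |n|) = arccos(0.7431) = 42.0°.
Dip direction = atan2(-0.203, -0.169) = 230° (azimuth of n's horizontal projection).

true dip 42°, dip direction 230°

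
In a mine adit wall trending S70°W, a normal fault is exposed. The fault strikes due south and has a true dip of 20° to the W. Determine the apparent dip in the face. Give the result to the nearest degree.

19°

The section lies 70° from the strike.
tan α = tan 20° × sin 70° = 0.3640 × 0.9397 = 0.3420
apparent dip = arctan 0.3420 = 18.88°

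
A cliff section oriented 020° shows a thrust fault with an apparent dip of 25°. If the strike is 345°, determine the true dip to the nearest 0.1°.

β = acute angle between strike 345° and section 020° = 35°.
tan δ = tan α / sin β = tan 25° / sin 35° = 0.4663 / 0.5736 = 0.8130
δ = arctan(0.8130) = 39.11°

39.1°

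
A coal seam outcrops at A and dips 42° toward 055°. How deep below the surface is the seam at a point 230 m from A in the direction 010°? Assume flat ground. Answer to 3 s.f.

The hole lies 45° from the dip direction, so the down-dip offset is 230 × cos 45° = 162.63 m.
Depth = down-dip offset × tan(dip) = 162.63 × tan 42° = 162.63 × 0.9004
Depth = 146.44 m

146 m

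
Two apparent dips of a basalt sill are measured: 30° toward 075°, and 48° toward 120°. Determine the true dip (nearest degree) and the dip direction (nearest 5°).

The two traces are lines in the plane: v₁ = (sin 75°·cos 30°, cos 75°·cos 30°, −sin 30°), v₂ = (sin 120°·cos 48°, cos 120°·cos 48°, −sin 48°).
Cross product v₁ × v₂ gives the pole to the plane: n ∝ (0.334, -0.332, 0.410).
tan δ = √(n_x²+n_y²)/n_z = 0.471/0.410, so δ = 49.0°.
Dip direction = atan2(0.334, -0.332) = 135° (azimuth of n's horizontal projection).

true dip 49°, dip direction 135°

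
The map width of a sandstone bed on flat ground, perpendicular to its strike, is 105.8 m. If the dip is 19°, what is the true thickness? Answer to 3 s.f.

True thickness t = w · sin(dip) = 105.8 × sin 19°
t = 105.8 × 0.3256 = 34.445 m

34.4 m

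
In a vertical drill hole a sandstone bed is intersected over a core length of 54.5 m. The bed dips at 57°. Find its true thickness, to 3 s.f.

29.7 m

True thickness t = h · cos(dip) = 54.5 × cos 57°
t = 54.5 × 0.5446 = 29.683 m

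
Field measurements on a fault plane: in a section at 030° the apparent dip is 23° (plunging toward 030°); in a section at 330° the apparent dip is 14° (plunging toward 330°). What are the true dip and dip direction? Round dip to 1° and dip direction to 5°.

Represent each trace as a vector plunging at its apparent dip toward its trend (east-north-up frame): v₁ = (0.460, 0.797, -0.391), v₂ = (-0.485, 0.840, -0.242).
Cross product v₁ × v₂ gives the pole to the plane: n ∝ (0.135, 0.301, 0.774).
tan δ = √(n_x²+n_y²)/n_z = 0.330/0.774, so δ = 23.1°.
Dip direction = azimuth of (n_x, n_y) = atan2(0.135, 0.301) = 24°.

true dip 23°, dip direction 025°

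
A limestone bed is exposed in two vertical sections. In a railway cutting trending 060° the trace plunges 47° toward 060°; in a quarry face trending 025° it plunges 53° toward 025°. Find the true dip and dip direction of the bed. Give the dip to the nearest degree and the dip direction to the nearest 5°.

true dip 53°, dip direction 025°

Each apparent-dip line lies in the plane. As unit vectors (x east, y north, z up), v₁ plunges 47°→060° and v₂ plunges 53°→025°.
The plane normal is n = v₁ × v₂ ∝ (0.127, 0.286, 0.235).
Dip δ = arctan(|n_h|/n_z) = arctan(0.312/0.235) = 53.0°.
Dip direction = atan2(0.127, 0.286) = 24° (azimuth of n's horizontal projection).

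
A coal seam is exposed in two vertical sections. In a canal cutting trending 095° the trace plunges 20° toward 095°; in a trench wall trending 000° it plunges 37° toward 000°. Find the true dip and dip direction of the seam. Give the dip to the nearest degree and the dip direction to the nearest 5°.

Each apparent-dip line lies in the plane. As unit vectors (x east, y north, z up), v₁ plunges 20°→095° and v₂ plunges 37°→000°.
The plane normal is n = v₁ × v₂ ∝ (0.322, 0.563, 0.748).
True dip = arccos(n_z / |n|) = arccos(0.7551) = 41.0°.
Dip direction = atan2(0.322, 0.563) = 30° (azimuth of n's horizontal projection).

true dip 41°, dip direction 030°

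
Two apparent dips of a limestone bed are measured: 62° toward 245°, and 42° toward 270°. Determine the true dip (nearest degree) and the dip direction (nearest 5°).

Represent each trace as a vector plunging at its apparent dip toward its trend (east-north-up frame): v₁ = (-0.425, -0.198, -0.883), v₂ = (-0.743, -0.000, -0.669).
The plane normal is n = v₁ × v₂ ∝ (-0.133, -0.371, 0.147).
Dip δ = arctan(|n_h|/n_z) = arctan(0.394/0.147) = 69.5°.
The horizontal component of n points toward azimuth atan2(n_x, n_y) = 200°, the dip direction.

true dip 70°, dip direction 200°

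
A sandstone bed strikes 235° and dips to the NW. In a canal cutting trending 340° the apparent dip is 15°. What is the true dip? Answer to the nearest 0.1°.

15.5°

β = acute angle between strike 235° and section 340° = 75°.
tan(true dip) = tan 15° / sin 75° = 0.2774
true dip = arctan 0.2774 = 15.50°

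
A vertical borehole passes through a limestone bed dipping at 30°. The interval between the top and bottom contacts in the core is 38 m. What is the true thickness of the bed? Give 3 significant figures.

32.9 m

True thickness t = h · cos(dip) = 38 × cos 30°
t = 38 × 0.8660 = 32.909 m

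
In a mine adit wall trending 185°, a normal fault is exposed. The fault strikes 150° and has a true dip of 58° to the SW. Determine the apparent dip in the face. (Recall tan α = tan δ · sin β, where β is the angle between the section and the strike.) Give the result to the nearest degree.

43°

The strike is 150° and the section trends 185°; the acute angle between them is β = 35°.
tan α = tan 58° × sin 35° = 1.6003 × 0.5736 = 0.9179
apparent dip = arctan 0.9179 = 42.55°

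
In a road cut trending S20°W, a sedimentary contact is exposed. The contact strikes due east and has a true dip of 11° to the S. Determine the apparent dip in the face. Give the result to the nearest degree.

10°

Angle between strike (due east) and section (S20°W): β = 70°.
tan α = tan 11° × sin 70° = 0.1944 × 0.9397 = 0.1827
apparent dip = arctan 0.1827 = 10.35°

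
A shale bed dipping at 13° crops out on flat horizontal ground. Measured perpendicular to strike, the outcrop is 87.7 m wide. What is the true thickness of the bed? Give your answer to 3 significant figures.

True thickness t = w · sin(dip) = 87.7 × sin 13°
t = 87.7 × 0.2250 = 19.728 m

19.7 m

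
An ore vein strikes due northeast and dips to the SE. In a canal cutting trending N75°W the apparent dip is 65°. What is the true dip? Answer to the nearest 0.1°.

68.0°

The section is 60° from the strike.
tan δ = tan α / sin β = tan 65° / sin 60° = 2.1445 / 0.8660 = 2.4763
δ = arctan(2.4763) = 68.01°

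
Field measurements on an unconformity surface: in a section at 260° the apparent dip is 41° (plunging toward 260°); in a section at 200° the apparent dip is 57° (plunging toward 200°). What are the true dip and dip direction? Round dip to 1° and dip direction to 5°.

The two traces are lines in the plane: v₁ = (sin 260°·cos 41°, cos 260°·cos 41°, −sin 41°), v₂ = (sin 200°·cos 57°, cos 200°·cos 57°, −sin 57°).
The plane normal is n = v₁ × v₂ ∝ (-0.226, -0.501, 0.356).
True dip = arccos(n_z / |n|) = arccos(0.5436) = 57.1°.
Dip direction = azimuth of (n_x, n_y) = atan2(-0.226, -0.501) = 204°.

true dip 57°, dip direction 205°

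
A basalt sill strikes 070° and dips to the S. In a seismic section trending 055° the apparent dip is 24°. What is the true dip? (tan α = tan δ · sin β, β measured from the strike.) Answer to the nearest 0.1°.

β = acute angle between strike 070° and section 055° = 15°.
tan(true dip) = tan 24° / sin 15° = 1.7202
true dip = arctan 1.7202 = 59.83°

59.8°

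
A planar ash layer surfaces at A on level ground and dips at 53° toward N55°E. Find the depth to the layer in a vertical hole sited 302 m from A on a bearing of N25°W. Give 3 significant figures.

The hole lies 80° from the dip direction, so the down-dip offset is 302 × cos 80° = 52.44 m.
Depth = down-dip offset × tan(dip) = 52.44 × tan 53° = 52.44 × 1.3270
Depth = 69.59 m

69.6 m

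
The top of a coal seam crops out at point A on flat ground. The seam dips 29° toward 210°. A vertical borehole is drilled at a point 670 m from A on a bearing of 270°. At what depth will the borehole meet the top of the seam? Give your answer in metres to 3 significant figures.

The hole lies 60° from the dip direction, so the down-dip offset is 670 × cos 60° = 335.00 m.
Depth = down-dip offset × tan(dip) = 335.00 × tan 29° = 335.00 × 0.5543
Depth = 185.69 m

186 m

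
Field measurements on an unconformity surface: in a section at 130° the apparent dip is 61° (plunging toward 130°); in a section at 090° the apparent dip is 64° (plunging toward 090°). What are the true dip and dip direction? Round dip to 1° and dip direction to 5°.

true dip 64°, dip direction 100°

The two traces are lines in the plane: v₁ = (sin 130°·cos 61°, cos 130°·cos 61°, −sin 61°), v₂ = (sin 90°·cos 64°, cos 90°·cos 64°, −sin 64°).
Cross product v₁ × v₂ gives the pole to the plane: n ∝ (0.280, -0.050, 0.137).
True dip = arccos(n_z / |n|) = arccos(0.4329) = 64.3°.
Dip direction = azimuth of (n_x, n_y) = atan2(0.280, -0.050) = 100°.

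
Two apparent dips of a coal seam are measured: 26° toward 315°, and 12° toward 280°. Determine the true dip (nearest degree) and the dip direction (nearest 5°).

Each apparent-dip line lies in the plane. As unit vectors (x east, y north, z up), v₁ plunges 26°→315° and v₂ plunges 12°→280°.
n = v₁ × v₂ = (-0.058, 0.290, 0.504) (taken with n_z > 0).
True dip = arccos(n_z / |n|) = arccos(0.8625) = 30.4°.
Dip direction = atan2(-0.058, 0.290) = 349° (azimuth of n's horizontal projection).

true dip 30°, dip direction 350°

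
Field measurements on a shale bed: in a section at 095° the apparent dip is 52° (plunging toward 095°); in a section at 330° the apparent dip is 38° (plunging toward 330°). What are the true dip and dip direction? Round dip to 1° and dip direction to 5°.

Represent each trace as a vector plunging at its apparent dip toward its trend (east-north-up frame): v₁ = (0.613, -0.054, -0.788), v₂ = (-0.394, 0.682, -0.616).
n = v₁ × v₂ = (0.571, 0.688, 0.397) (taken with n_z > 0).
tan δ = √(n_x²+n_y²)/n_z = 0.894/0.397, so δ = 66.0°.
Dip direction = atan2(0.571, 0.688) = 40° (azimuth of n's horizontal projection).

true dip 66°, dip direction 040°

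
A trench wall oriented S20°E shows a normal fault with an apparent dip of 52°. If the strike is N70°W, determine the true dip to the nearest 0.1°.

β = acute angle between strike N70°W and section S20°E = 50°.
tan(true dip) = tan 52° / sin 50° = 1.6708
δ = arctan(1.6708) = 59.10°

59.1°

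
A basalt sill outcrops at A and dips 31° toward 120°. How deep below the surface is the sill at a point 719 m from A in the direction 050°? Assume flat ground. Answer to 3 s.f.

148 m

The hole lies 70° from the dip direction, so the down-dip offset is 719 × cos 70° = 245.91 m.
Depth = down-dip offset × tan(dip) = 245.91 × tan 31° = 245.91 × 0.6009
Depth = 147.76 m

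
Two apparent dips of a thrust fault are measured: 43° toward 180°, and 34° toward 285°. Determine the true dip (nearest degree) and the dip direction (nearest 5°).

true dip 53°, dip direction 225°

Each apparent-dip line lies in the plane. As unit vectors (x east, y north, z up), v₁ plunges 43°→180° and v₂ plunges 34°→285°.
n = v₁ × v₂ = (-0.555, -0.546, 0.586) (taken with n_z > 0).
True dip = arccos(n_z / |n|) = arccos(0.6010) = 53.1°.
Dip direction = azimuth of (n_x, n_y) = atan2(-0.555, -0.546) = 225°.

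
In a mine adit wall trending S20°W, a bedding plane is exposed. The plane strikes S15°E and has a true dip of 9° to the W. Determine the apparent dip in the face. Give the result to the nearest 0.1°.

The section lies 35° from the strike.
tan(apparent dip) = tan 9° · sin 35° = 0.0908
apparent dip = arctan 0.0908 = 5.19°

5.2°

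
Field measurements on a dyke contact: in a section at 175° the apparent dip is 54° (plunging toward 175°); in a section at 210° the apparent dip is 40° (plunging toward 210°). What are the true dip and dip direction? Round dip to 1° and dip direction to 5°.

Each apparent-dip line lies in the plane. As unit vectors (x east, y north, z up), v₁ plunges 54°→175° and v₂ plunges 40°→210°.
n = v₁ × v₂ = (0.160, -0.343, 0.258) (taken with n_z > 0).
Dip δ = arctan(|n_h|/n_z) = arctan(0.378/0.258) = 55.7°.
Dip direction = azimuth of (n_x, n_y) = atan2(0.160, -0.343) = 155°.

true dip 56°, dip direction 155°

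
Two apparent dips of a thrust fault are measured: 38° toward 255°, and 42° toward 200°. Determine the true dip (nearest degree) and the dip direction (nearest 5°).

Represent each trace as a vector plunging at its apparent dip toward its trend (east-north-up frame): v₁ = (-0.761, -0.204, -0.616), v₂ = (-0.254, -0.698, -0.669).
n = v₁ × v₂ = (-0.293, -0.353, 0.480) (taken with n_z > 0).
Dip δ = arctan(|n_h|/n_z) = arctan(0.459/0.480) = 43.7°.
The horizontal component of n points toward azimuth atan2(n_x, n_y) = 220°, the dip direction.

true dip 44°, dip direction 220°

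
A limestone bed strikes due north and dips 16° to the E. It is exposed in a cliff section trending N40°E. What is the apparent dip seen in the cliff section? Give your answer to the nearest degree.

The strike is due north and the section trends N40°E; the acute angle between them is β = 40°.
tan α = tan 16° × sin 40° = 0.2867 × 0.6428 = 0.1843
apparent dip = arctan 0.1843 = 10.44°

10°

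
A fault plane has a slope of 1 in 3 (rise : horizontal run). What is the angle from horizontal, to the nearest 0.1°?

18.4°

tan θ = 1/3 = 0.3333
θ = arctan(0.3333) = 18.43°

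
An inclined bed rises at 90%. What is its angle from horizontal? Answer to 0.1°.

tan θ = 90/100 = 0.9000
θ = arctan(0.9000) = 41.99°

42.0°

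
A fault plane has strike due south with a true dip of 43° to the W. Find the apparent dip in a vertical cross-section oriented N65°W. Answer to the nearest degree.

The strike is due south and the section trends N65°W; the acute angle between them is β = 65°.
tan α = tan 43° × sin 65° = 0.9325 × 0.9063 = 0.8451
α = arctan(0.8451) = 40.20°

40°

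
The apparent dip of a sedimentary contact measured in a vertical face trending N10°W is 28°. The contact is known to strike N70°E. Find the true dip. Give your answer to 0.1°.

28.4°

β = acute angle between strike N70°E and section N10°W = 80°.
tan(true dip) = tan 28° / sin 80° = 0.5399
true dip = arctan 0.5399 = 28.37°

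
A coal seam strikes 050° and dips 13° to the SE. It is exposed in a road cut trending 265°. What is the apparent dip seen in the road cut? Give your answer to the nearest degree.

Angle between strike (050°) and section (265°): β = 35°.
tan α = tan 13° × sin 35° = 0.2309 × 0.5736 = 0.1324
apparent dip = arctan 0.1324 = 7.54°

8°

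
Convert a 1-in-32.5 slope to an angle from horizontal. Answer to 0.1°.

1.8°

tan θ = 1/32.5 = 0.0308
θ = arctan(0.0308) = 1.76°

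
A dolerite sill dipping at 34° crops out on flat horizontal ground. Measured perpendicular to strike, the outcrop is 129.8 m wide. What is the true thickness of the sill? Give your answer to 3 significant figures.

72.6 m

True thickness t = w · sin(dip) = 129.8 × sin 34°
t = 129.8 × 0.5592 = 72.583 m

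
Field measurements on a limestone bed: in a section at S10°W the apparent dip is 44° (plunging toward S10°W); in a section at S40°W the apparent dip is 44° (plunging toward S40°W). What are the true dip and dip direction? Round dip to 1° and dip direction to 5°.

Represent each trace as a vector plunging at its apparent dip toward its trend (east-north-up frame): v₁ = (-0.125, -0.708, -0.695), v₂ = (-0.462, -0.551, -0.695).
n = v₁ × v₂ = (-0.109, -0.234, 0.259) (taken with n_z > 0).
tan δ = √(n_x²+n_y²)/n_z = 0.259/0.259, so δ = 45.0°.
Dip direction = atan2(-0.109, -0.234) = 205° (azimuth of n's horizontal projection).

true dip 45°, dip direction 205°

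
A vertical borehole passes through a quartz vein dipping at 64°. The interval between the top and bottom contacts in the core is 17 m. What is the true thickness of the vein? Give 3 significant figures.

7.45 m

True thickness t = h · cos(dip) = 17 × cos 64°
t = 17 × 0.4384 = 7.452 m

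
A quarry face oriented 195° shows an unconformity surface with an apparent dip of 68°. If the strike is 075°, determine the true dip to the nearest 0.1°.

70.7°

The section is 60° from the strike.
tan δ = tan α / sin β = tan 68° / sin 60° = 2.4751 / 0.8660 = 2.8580
δ = arctan(2.8580) = 70.72°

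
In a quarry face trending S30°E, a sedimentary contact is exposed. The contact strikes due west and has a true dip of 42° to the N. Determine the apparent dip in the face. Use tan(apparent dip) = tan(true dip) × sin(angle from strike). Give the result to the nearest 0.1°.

The strike is due west and the section trends S30°E; the acute angle between them is β = 60°.
tan(apparent dip) = tan 42° · sin 60° = 0.7798
apparent dip = arctan 0.7798 = 37.95°

37.9°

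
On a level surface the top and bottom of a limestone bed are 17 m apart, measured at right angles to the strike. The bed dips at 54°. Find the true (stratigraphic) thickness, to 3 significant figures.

13.8 m

True thickness t = w · sin(dip) = 17 × sin 54°
t = 17 × 0.8090 = 13.753 m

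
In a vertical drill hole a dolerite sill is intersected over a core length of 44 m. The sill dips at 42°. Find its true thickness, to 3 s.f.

32.7 m

True thickness t = h · cos(dip) = 44 × cos 42°
t = 44 × 0.7431 = 32.698 m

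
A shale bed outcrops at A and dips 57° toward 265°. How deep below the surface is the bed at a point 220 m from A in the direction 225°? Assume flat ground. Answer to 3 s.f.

260 m

The hole lies 40° from the dip direction, so the down-dip offset is 220 × cos 40° = 168.53 m.
Depth = down-dip offset × tan(dip) = 168.53 × tan 57° = 168.53 × 1.5399
Depth = 259.51 m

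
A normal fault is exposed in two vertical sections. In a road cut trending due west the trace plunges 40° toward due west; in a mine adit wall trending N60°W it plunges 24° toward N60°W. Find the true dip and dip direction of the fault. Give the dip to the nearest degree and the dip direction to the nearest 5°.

Represent each trace as a vector plunging at its apparent dip toward its trend (east-north-up frame): v₁ = (-0.766, -0.000, -0.643), v₂ = (-0.791, 0.457, -0.407).
Cross product v₁ × v₂ gives the pole to the plane: n ∝ (-0.294, -0.197, 0.350).
True dip = arccos(n_z / |n|) = arccos(0.7034) = 45.3°.
Dip direction = atan2(-0.294, -0.197) = 236° (azimuth of n's horizontal projection).

true dip 45°, dip direction 235°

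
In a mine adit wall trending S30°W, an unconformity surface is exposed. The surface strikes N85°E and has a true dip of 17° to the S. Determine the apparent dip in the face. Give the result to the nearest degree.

14°

Angle between strike (N85°E) and section (S30°W): β = 55°.
tan α = tan 17° × sin 55° = 0.3057 × 0.8192 = 0.2504
apparent dip = arctan 0.2504 = 14.06°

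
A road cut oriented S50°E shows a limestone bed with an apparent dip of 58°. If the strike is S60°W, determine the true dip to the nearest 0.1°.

59.6°

The section is 70° from the strike.
tan δ = tan α / sin β = tan 58° / sin 70° = 1.6003 / 0.9397 = 1.7030
δ = arctan(1.7030) = 59.58°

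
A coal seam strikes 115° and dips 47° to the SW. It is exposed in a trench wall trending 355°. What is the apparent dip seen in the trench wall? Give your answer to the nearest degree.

The strike is 115° and the section trends 355°; the acute angle between them is β = 60°.
tan(apparent dip) = tan 47° · sin 60° = 0.9287
α = arctan(0.9287) = 42.88°

43°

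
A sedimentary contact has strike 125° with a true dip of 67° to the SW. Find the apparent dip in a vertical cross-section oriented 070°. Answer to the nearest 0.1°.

62.6°

The strike is 125° and the section trends 070°; the acute angle between them is β = 55°.
tan α = tan 67° × sin 55° = 2.3559 × 0.8192 = 1.9298
α = arctan(1.9298) = 62.61°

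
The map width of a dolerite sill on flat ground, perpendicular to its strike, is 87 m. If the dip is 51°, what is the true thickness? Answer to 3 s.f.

67.6 m

True thickness t = w · sin(dip) = 87 × sin 51°
t = 87 × 0.7771 = 67.612 m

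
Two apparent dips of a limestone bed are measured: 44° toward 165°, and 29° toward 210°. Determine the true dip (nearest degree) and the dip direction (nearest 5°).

true dip 44°, dip direction 155°

Each apparent-dip line lies in the plane. As unit vectors (x east, y north, z up), v₁ plunges 44°→165° and v₂ plunges 29°→210°.
The plane normal is n = v₁ × v₂ ∝ (0.189, -0.394, 0.445).
Dip δ = arctan(|n_h|/n_z) = arctan(0.437/0.445) = 44.5°.
Dip direction = atan2(0.189, -0.394) = 154° (azimuth of n's horizontal projection).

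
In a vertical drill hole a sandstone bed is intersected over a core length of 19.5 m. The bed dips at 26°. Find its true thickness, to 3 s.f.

True thickness t = h · cos(dip) = 19.5 × cos 26°
t = 19.5 × 0.8988 = 17.526 m

17.5 m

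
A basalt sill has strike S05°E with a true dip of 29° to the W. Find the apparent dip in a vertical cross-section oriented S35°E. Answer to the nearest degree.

Angle between strike (S05°E) and section (S35°E): β = 30°.
tan(apparent dip) = tan 29° · sin 30° = 0.2772
apparent dip = arctan 0.2772 = 15.49°

15°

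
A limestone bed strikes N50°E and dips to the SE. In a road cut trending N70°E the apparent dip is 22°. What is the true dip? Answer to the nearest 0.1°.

49.8°

β = acute angle between strike N50°E and section N70°E = 20°.
tan δ = tan α / sin β = tan 22° / sin 20° = 0.4040 / 0.3420 = 1.1813
true dip = arctan 1.1813 = 49.75°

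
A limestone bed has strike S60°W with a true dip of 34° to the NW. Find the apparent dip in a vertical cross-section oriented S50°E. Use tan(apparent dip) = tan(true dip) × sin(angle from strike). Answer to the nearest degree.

32°

The section lies 70° from the strike.
tan(apparent dip) = tan 34° · sin 70° = 0.6338
α = arctan(0.6338) = 32.37°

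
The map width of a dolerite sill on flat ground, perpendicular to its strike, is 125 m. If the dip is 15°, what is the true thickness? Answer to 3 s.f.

True thickness t = w · sin(dip) = 125 × sin 15°
t = 125 × 0.2588 = 32.352 m

32.4 m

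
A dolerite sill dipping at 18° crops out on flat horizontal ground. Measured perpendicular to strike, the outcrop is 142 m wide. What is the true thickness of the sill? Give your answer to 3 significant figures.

43.9 m

True thickness t = w · sin(dip) = 142 × sin 18°
t = 142 × 0.3090 = 43.880 m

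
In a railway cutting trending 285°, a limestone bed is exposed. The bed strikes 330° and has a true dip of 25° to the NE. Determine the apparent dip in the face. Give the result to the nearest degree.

18°

Angle between strike (330°) and section (285°): β = 45°.
tan(apparent dip) = tan 25° · sin 45° = 0.3297
α = arctan(0.3297) = 18.25°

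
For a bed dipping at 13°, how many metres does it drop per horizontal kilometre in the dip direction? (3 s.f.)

drop per km = 1000 × tan 13° = 1000 × 0.2309

231 m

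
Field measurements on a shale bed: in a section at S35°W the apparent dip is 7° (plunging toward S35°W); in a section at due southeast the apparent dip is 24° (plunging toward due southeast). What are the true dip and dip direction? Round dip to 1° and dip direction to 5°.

true dip 24°, dip direction 140°

The two traces are lines in the plane: v₁ = (sin 215°·cos 7°, cos 215°·cos 7°, −sin 7°), v₂ = (sin 135°·cos 24°, cos 135°·cos 24°, −sin 24°).
Cross product v₁ × v₂ gives the pole to the plane: n ∝ (0.252, -0.310, 0.893).
True dip = arccos(n_z / |n|) = arccos(0.9127) = 24.1°.
The horizontal component of n points toward azimuth atan2(n_x, n_y) = 141°, the dip direction.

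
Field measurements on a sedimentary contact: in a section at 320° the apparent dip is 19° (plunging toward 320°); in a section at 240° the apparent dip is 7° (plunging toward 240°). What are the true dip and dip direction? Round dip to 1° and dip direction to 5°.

true dip 19°, dip direction 310°

Represent each trace as a vector plunging at its apparent dip toward its trend (east-north-up frame): v₁ = (-0.608, 0.724, -0.326), v₂ = (-0.860, -0.496, -0.122).
Cross product v₁ × v₂ gives the pole to the plane: n ∝ (-0.250, 0.206, 0.924).
tan δ = √(n_x²+n_y²)/n_z = 0.324/0.924, so δ = 19.3°.
Dip direction = azimuth of (n_x, n_y) = atan2(-0.250, 0.206) = 309°.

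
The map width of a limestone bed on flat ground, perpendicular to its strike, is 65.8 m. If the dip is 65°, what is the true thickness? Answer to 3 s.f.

59.6 m

True thickness t = w · sin(dip) = 65.8 × sin 65°
t = 65.8 × 0.9063 = 59.635 m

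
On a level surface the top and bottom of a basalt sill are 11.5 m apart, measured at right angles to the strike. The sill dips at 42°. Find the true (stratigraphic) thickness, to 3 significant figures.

7.70 m

True thickness t = w · sin(dip) = 11.5 × sin 42°
t = 11.5 × 0.6691 = 7.695 m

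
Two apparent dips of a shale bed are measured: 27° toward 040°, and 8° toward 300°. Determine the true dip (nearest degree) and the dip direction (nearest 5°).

Represent each trace as a vector plunging at its apparent dip toward its trend (east-north-up frame): v₁ = (0.573, 0.683, -0.454), v₂ = (-0.858, 0.495, -0.139).
The plane normal is n = v₁ × v₂ ∝ (0.130, 0.469, 0.869).
True dip = arccos(n_z / |n|) = arccos(0.8725) = 29.3°.
Dip direction = azimuth of (n_x, n_y) = atan2(0.130, 0.469) = 15°.

true dip 29°, dip direction 015°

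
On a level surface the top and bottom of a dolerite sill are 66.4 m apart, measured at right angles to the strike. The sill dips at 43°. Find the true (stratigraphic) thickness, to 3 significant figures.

True thickness t = w · sin(dip) = 66.4 × sin 43°
t = 66.4 × 0.6820 = 45.285 m

45.3 m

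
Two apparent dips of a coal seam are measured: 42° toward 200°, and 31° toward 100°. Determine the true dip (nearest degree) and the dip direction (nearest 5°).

Each apparent-dip line lies in the plane. As unit vectors (x east, y north, z up), v₁ plunges 42°→200° and v₂ plunges 31°→100°.
n = v₁ × v₂ = (0.260, -0.696, 0.627) (taken with n_z > 0).
True dip = arccos(n_z / |n|) = arccos(0.6452) = 49.8°.
Dip direction = atan2(0.260, -0.696) = 160° (azimuth of n's horizontal projection).

true dip 50°, dip direction 160°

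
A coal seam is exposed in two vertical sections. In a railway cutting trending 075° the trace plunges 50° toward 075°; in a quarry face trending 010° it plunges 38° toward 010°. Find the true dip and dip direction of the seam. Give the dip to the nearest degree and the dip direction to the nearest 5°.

true dip 51°, dip direction 060°

Each apparent-dip line lies in the plane. As unit vectors (x east, y north, z up), v₁ plunges 50°→075° and v₂ plunges 38°→010°.
Cross product v₁ × v₂ gives the pole to the plane: n ∝ (0.492, 0.277, 0.459).
True dip = arccos(n_z / |n|) = arccos(0.6307) = 50.9°.
Dip direction = atan2(0.492, 0.277) = 61° (azimuth of n's horizontal projection).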